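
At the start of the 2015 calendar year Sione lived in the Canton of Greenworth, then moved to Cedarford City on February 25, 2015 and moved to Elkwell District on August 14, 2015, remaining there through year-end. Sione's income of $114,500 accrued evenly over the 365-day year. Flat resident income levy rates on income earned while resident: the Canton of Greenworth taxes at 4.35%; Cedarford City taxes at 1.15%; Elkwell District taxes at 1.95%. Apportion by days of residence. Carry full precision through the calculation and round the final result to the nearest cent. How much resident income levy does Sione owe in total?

$2,220.20

The Canton of Greenworth, January 1 – February 24, 2015: 55 days → $114,500 × 4.35% × 55/365 = $750.5240
Cedarford City, February 25 – August 13, 2015: 170 days → $114,500 × 1.15% × 170/365 = $613.2808
Elkwell District, August 14 – December 31, 2015: 140 days → $114,500 × 1.95% × 140/365 = $856.3973
Total = $2,220.2021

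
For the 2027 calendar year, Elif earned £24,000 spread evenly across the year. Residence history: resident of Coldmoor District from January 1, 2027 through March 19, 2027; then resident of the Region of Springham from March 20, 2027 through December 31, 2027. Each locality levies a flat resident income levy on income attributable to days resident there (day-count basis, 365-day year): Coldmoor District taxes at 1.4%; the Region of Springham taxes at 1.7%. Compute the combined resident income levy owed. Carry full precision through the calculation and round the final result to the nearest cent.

Coldmoor District, January 1 – March 19, 2027: 78 days → £24,000 × 1.4% × 78/365 = £71.8027
The Region of Springham, March 20 – December 31, 2027: 287 days → £24,000 × 1.7% × 287/365 = £320.8110
Total = £392.6137

£392.61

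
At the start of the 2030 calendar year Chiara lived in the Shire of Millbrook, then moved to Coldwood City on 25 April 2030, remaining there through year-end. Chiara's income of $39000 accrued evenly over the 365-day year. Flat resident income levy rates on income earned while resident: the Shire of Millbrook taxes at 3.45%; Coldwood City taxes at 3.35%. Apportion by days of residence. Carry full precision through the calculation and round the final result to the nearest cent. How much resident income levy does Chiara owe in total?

$1318.68

The Shire of Millbrook, 1 January – 24 April 2030: 114 days → $39000 × 3.45% × 114/365 = $420.2384
Coldwood City, 25 April – 31 December 2030: 251 days → $39000 × 3.35% × 251/365 = $898.4425
Total = $1318.6808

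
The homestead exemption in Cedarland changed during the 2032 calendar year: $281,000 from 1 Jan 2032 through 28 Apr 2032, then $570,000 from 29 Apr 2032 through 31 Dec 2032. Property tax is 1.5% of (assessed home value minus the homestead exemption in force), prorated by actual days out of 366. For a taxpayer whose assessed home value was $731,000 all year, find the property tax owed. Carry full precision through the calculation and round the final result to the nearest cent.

1 Jan – 28 Apr 2032: 119 days, exemption $281,000 → ($731,000 − $281,000) × 1.5% × 119/366 = $2,194.6721
29 Apr – 31 Dec 2032: 247 days, exemption $570,000 → ($731,000 − $570,000) × 1.5% × 247/366 = $1,629.7951
Total = $3,824.4672

$3,824.47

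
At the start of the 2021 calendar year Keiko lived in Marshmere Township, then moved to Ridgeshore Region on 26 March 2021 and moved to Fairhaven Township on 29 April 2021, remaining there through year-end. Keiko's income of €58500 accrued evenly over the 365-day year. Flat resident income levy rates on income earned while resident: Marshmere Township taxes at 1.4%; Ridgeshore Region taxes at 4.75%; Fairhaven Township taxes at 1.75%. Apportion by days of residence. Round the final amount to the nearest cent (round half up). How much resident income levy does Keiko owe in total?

€1140.11

Marshmere Township, 1 January – 25 March 2021: 84 days → €58500 × 1.4% × 84/365 = €188.4822
Ridgeshore Region, 26 March – 28 April 2021: 34 days → €58500 × 4.75% × 34/365 = €258.8425
Fairhaven Township, 29 April – 31 December 2021: 247 days → €58500 × 1.75% × 247/365 = €692.7842
Total = €1140.1089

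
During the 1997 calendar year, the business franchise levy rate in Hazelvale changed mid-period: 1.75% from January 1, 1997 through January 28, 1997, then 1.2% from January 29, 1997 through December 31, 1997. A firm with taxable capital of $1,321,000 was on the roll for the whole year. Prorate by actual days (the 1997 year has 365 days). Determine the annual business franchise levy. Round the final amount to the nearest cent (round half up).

January 1 – January 28, 1997: 28 days at 1.75% → $1,321,000 × 1.75% × 28/365 = $1,773.3973
January 29 – December 31, 1997: 337 days at 1.2% → $1,321,000 × 1.2% × 337/365 = $14,635.9562
Total = $16,409.3534

$16,409.35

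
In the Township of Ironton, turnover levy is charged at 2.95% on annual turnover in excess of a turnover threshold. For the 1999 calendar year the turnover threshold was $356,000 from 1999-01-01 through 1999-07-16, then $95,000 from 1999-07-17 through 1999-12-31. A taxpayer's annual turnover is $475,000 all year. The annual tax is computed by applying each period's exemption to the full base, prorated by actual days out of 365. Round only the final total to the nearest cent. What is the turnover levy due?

1999-01-01 to 1999-07-16: 197 days, exemption $356,000 → ($475,000 − $356,000) × 2.95% × 197/365 = $1,894.7082
1999-07-17 to 1999-12-31: 168 days, exemption $95,000 → ($475,000 − $95,000) × 2.95% × 168/365 = $5,159.6712
Total = $7,054.3795

$7,054.38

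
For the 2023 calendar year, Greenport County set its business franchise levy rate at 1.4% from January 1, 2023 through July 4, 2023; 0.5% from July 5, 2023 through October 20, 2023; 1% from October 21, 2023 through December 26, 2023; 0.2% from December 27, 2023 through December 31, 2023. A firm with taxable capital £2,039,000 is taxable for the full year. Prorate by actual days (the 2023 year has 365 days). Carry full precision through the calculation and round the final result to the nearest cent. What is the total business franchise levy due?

£21,283.81

January 1 – July 4, 2023: 185 days at 1.4% → £2,039,000 × 1.4% × 185/365 = £14,468.5205
July 5 – October 20, 2023: 108 days at 0.5% → £2,039,000 × 0.5% × 108/365 = £3,016.6027
October 21 – December 26, 2023: 67 days at 1% → £2,039,000 × 1% × 67/365 = £3,742.8219
December 27 – December 31, 2023: 5 days at 0.2% → £2,039,000 × 0.2% × 5/365 = £55.8630
Total = £21,283.8082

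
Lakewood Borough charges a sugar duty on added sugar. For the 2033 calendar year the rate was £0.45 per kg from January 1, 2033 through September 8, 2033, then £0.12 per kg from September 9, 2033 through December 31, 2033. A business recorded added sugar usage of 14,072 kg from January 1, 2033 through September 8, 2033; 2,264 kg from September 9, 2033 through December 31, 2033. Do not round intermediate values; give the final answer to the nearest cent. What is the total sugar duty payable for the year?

January 1 – September 8, 2033: 14,072 kg at £0.45/kg → £6,332.40
September 9 – December 31, 2033: 2,264 kg at £0.12/kg → £271.68

£6,604.08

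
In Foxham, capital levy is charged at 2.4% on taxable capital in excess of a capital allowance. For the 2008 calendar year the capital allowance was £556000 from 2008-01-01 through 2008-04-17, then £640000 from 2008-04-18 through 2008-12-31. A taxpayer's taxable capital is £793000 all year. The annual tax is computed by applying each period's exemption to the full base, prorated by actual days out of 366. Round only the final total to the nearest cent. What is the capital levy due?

2008-01-01 to 2008-04-17: 108 days, exemption £556000 → (£793000 − £556000) × 2.4% × 108/366 = £1678.4262
2008-04-18 to 2008-12-31: 258 days, exemption £640000 → (£793000 − £640000) × 2.4% × 258/366 = £2588.4590
Total = £4266.8852

£4266.89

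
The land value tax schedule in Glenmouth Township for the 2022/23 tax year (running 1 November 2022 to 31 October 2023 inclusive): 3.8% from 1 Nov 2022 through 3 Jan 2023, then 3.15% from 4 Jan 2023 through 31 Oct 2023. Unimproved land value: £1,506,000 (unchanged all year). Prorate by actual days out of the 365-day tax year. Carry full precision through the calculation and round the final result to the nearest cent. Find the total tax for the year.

£49,155.43

1 Nov 2022 – 3 Jan 2023: 64 days at 3.8% → £1,506,000 × 3.8% × 64/365 = £10,034.4986
4 Jan – 31 Oct 2023: 301 days at 3.15% → £1,506,000 × 3.15% × 301/365 = £39,120.9288
Total = £49,155.4274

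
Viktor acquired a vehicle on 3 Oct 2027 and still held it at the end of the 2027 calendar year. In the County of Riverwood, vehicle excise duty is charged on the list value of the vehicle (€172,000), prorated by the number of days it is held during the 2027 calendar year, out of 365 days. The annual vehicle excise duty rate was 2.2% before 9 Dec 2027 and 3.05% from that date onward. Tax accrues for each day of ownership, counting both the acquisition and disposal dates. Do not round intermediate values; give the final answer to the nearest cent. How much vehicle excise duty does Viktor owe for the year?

€1,025.17

3 Oct – 8 Dec 2027: 67 days at 2.2% → €172,000 × 2.2% × 67/365 = €694.5973
9 Dec – 31 Dec 2027: 23 days at 3.05% → €172,000 × 3.05% × 23/365 = €330.5699
Total = €1,025.1671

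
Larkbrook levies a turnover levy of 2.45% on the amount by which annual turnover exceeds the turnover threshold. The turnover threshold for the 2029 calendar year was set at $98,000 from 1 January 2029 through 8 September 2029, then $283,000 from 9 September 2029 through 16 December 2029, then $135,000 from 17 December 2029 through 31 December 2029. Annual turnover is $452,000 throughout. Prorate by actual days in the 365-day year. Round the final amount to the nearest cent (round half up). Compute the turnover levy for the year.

1 January – 8 September 2029: 251 days, exemption $98,000 → ($452,000 − $98,000) × 2.45% × 251/365 = $5,964.1726
9 September – 16 December 2029: 99 days, exemption $283,000 → ($452,000 − $283,000) × 2.45% × 99/365 = $1,123.0397
17 December – 31 December 2029: 15 days, exemption $135,000 → ($452,000 − $135,000) × 2.45% × 15/365 = $319.1712
Total = $7,406.3836

$7,406.38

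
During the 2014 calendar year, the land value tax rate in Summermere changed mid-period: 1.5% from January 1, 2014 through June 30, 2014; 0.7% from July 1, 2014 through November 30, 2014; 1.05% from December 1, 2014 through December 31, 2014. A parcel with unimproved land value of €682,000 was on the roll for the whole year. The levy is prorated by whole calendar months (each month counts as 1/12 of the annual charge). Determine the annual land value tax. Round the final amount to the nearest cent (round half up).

January 1 – June 30, 2014: 6 months at 1.5% → €682,000 × 1.5% × 6/12 = €5,115.0000
July 1 – November 30, 2014: 5 months at 0.7% → €682,000 × 0.7% × 5/12 = €1,989.1667
December 1 – December 31, 2014: 1 month at 1.05% → €682,000 × 1.05% × 1/12 = €596.7500
Total = €7,700.9167

€7,700.92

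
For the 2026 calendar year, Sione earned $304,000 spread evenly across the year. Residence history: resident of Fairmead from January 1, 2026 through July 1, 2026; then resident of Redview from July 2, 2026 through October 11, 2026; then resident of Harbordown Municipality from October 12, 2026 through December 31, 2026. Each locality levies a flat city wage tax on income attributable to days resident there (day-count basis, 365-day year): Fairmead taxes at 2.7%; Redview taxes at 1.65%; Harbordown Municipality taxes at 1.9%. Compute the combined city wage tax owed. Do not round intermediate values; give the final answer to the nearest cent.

Fairmead, January 1 – July 1, 2026: 182 days → $304,000 × 2.7% × 182/365 = $4,092.7562
Redview, July 2 – October 11, 2026: 102 days → $304,000 × 1.65% × 102/365 = $1,401.7315
Harbordown Municipality, October 12 – December 31, 2026: 81 days → $304,000 × 1.9% × 81/365 = $1,281.7973
Total = $6,776.2849

$6,776.28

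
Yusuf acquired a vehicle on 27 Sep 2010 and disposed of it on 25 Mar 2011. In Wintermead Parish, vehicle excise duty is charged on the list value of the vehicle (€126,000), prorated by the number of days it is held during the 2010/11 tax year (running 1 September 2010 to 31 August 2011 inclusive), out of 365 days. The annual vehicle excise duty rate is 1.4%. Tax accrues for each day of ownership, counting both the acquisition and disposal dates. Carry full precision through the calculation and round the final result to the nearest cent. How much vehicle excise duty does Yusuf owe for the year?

Days held (27 Sep 2010 – 25 Mar 2011): 180 out of 365
Tax = €126,000 × 1.4% × 180/365 = €869.9178

€869.92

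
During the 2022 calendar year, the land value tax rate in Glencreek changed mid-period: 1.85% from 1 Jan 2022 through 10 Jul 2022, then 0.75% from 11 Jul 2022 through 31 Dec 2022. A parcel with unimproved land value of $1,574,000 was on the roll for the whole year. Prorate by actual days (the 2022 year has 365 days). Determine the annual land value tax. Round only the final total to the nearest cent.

$20,865.20

1 Jan – 10 Jul 2022: 191 days at 1.85% → $1,574,000 × 1.85% × 191/365 = $15,237.6137
11 Jul – 31 Dec 2022: 174 days at 0.75% → $1,574,000 × 0.75% × 174/365 = $5,627.5890
Total = $20,865.2027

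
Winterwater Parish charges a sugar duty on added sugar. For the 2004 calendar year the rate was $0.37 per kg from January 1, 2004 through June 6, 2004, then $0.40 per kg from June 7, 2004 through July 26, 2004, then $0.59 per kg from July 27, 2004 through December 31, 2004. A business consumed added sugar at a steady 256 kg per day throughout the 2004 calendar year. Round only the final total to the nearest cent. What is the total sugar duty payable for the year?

January 1 – June 6, 2004: 158 days × 256 kg/day = 40,448 kg at $0.37/kg → $14,965.76
June 7 – July 26, 2004: 50 days × 256 kg/day = 12,800 kg at $0.40/kg → $5,120.00
July 27 – December 31, 2004: 158 days × 256 kg/day = 40,448 kg at $0.59/kg → $23,864.32

$43,950.08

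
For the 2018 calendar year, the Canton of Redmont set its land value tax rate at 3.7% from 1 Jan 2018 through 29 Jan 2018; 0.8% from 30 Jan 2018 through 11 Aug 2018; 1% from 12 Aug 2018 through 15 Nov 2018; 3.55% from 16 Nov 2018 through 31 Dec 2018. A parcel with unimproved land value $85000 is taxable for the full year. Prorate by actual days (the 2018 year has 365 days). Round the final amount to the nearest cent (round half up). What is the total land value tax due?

1 Jan – 29 Jan 2018: 29 days at 3.7% → $85000 × 3.7% × 29/365 = $249.8767
30 Jan – 11 Aug 2018: 194 days at 0.8% → $85000 × 0.8% × 194/365 = $361.4247
12 Aug – 15 Nov 2018: 96 days at 1% → $85000 × 1% × 96/365 = $223.5616
16 Nov – 31 Dec 2018: 46 days at 3.55% → $85000 × 3.55% × 46/365 = $380.2877
Total = $1215.1507

$1215.15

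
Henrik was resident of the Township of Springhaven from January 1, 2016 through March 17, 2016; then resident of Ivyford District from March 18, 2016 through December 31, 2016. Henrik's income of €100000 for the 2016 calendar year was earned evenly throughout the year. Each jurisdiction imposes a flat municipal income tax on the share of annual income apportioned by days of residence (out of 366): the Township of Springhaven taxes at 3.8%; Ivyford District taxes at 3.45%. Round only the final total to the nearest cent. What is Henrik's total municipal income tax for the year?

The Township of Springhaven, January 1 – March 17, 2016: 77 days → €100000 × 3.8% × 77/366 = €799.4536
Ivyford District, March 18 – December 31, 2016: 289 days → €100000 × 3.45% × 289/366 = €2724.1803
Total = €3523.6339

€3523.63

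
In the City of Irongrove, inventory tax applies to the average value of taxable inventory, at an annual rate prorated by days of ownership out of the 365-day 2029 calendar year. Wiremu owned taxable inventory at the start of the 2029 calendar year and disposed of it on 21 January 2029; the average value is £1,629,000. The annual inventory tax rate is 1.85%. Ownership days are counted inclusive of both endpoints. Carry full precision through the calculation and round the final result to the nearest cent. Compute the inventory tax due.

Days held (1 January – 21 January 2029): 21 out of 365
Tax = £1,629,000 × 1.85% × 21/365 = £1,733.8808

£1,733.88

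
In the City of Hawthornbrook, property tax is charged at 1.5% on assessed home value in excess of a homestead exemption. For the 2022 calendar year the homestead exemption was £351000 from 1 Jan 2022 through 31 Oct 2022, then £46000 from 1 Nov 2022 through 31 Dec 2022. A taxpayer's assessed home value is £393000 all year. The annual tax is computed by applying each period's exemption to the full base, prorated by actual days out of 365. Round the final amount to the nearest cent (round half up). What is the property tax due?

1 Jan – 31 Oct 2022: 304 days, exemption £351000 → (£393000 − £351000) × 1.5% × 304/365 = £524.7123
1 Nov – 31 Dec 2022: 61 days, exemption £46000 → (£393000 − £46000) × 1.5% × 61/365 = £869.8767
Total = £1394.5890

£1394.59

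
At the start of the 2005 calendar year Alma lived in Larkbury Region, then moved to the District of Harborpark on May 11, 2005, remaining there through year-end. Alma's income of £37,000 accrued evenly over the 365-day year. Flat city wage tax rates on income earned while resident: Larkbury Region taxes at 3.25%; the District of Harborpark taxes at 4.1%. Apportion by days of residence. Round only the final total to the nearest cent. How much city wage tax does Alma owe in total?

£1,404.99

Larkbury Region, January 1 – May 10, 2005: 130 days → £37,000 × 3.25% × 130/365 = £428.2877
The District of Harborpark, May 11 – December 31, 2005: 235 days → £37,000 × 4.1% × 235/365 = £976.6986
Total = £1,404.9863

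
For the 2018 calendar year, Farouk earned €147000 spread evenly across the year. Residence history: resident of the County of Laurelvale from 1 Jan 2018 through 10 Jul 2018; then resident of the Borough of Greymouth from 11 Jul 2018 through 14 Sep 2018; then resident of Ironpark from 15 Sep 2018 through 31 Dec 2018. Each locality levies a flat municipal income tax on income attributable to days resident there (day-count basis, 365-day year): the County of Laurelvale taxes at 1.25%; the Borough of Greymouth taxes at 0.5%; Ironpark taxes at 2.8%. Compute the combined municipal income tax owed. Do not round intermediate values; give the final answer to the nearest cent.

€2312.33

The County of Laurelvale, 1 Jan – 10 Jul 2018: 191 days → €147000 × 1.25% × 191/365 = €961.5411
The Borough of Greymouth, 11 Jul – 14 Sep 2018: 66 days → €147000 × 0.5% × 66/365 = €132.9041
Ironpark, 15 Sep – 31 Dec 2018: 108 days → €147000 × 2.8% × 108/365 = €1217.8849
Total = €2312.3301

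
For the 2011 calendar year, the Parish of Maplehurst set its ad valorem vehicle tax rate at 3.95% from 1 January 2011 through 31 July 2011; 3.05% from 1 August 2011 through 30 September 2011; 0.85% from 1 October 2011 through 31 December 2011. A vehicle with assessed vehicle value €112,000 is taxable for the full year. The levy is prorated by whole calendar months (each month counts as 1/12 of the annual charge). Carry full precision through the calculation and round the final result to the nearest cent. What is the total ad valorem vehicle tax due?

€3,388.00

1 January – 31 July 2011: 7 months at 3.95% → €112,000 × 3.95% × 7/12 = €2,580.6667
1 August – 30 September 2011: 2 months at 3.05% → €112,000 × 3.05% × 2/12 = €569.3333
1 October – 31 December 2011: 3 months at 0.85% → €112,000 × 0.85% × 3/12 = €238.0000
Total = €3,388.0000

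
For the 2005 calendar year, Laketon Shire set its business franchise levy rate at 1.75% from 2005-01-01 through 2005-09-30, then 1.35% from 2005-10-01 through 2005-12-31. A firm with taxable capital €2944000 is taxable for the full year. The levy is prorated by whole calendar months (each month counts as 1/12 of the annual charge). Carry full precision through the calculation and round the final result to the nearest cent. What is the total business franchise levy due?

€48576.00

2005-01-01 to 2005-09-30: 9 months at 1.75% → €2944000 × 1.75% × 9/12 = €38640.0000
2005-10-01 to 2005-12-31: 3 months at 1.35% → €2944000 × 1.35% × 3/12 = €9936.0000
Total = €48576.0000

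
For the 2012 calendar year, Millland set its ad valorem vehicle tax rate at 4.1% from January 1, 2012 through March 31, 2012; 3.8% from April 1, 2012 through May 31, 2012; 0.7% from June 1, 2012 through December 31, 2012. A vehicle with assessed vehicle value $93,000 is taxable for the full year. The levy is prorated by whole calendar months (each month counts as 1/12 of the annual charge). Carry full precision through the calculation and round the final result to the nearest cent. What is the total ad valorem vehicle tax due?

January 1 – March 31, 2012: 3 months at 4.1% → $93,000 × 4.1% × 3/12 = $953.2500
April 1 – May 31, 2012: 2 months at 3.8% → $93,000 × 3.8% × 2/12 = $589.0000
June 1 – December 31, 2012: 7 months at 0.7% → $93,000 × 0.7% × 7/12 = $379.7500
Total = $1,922.0000

$1,922.00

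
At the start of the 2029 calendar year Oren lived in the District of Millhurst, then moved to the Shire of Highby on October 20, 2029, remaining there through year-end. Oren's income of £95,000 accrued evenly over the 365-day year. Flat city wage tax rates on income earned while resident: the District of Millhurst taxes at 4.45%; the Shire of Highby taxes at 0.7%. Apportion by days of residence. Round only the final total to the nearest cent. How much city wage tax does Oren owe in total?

The District of Millhurst, January 1 – October 19, 2029: 292 days → £95,000 × 4.45% × 292/365 = £3,382.0000
The Shire of Highby, October 20 – December 31, 2029: 73 days → £95,000 × 0.7% × 73/365 = £133.0000
Total = £3,515.0000

£3,515.00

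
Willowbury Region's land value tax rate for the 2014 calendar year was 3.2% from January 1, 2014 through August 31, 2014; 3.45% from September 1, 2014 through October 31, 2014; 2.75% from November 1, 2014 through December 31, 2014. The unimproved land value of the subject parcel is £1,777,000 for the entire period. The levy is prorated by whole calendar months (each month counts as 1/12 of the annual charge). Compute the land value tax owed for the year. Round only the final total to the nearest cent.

January 1 – August 31, 2014: 8 months at 3.2% → £1,777,000 × 3.2% × 8/12 = £37,909.3333
September 1 – October 31, 2014: 2 months at 3.45% → £1,777,000 × 3.45% × 2/12 = £10,217.7500
November 1 – December 31, 2014: 2 months at 2.75% → £1,777,000 × 2.75% × 2/12 = £8,144.5833
Total = £56,271.6667

£56,271.67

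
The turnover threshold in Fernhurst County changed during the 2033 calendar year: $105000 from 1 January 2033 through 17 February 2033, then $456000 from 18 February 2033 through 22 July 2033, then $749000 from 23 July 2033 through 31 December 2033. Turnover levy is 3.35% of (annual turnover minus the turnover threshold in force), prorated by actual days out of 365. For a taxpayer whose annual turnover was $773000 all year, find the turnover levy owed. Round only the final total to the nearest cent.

$7809.35

1 January – 17 February 2033: 48 days, exemption $105000 → ($773000 − $105000) × 3.35% × 48/365 = $2942.8603
18 February – 22 July 2033: 155 days, exemption $456000 → ($773000 − $456000) × 3.35% × 155/365 = $4509.6507
23 July – 31 December 2033: 162 days, exemption $749000 → ($773000 − $749000) × 3.35% × 162/365 = $356.8438
Total = $7809.3548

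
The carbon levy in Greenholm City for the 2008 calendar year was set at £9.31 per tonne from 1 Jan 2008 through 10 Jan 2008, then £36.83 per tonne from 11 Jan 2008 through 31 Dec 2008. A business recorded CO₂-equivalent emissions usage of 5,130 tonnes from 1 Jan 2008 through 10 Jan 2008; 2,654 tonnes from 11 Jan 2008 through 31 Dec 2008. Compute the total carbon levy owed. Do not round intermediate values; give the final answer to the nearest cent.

£145,507.12

1 Jan – 10 Jan 2008: 5,130 tonnes at £9.31/tonne → £47,760.30
11 Jan – 31 Dec 2008: 2,654 tonnes at £36.83/tonne → £97,746.82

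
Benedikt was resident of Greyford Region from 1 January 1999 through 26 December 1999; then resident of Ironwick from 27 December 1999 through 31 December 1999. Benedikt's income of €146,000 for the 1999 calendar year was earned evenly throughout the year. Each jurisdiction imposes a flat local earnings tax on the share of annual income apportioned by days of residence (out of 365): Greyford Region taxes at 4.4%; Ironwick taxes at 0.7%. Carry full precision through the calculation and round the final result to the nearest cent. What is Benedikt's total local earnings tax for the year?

Greyford Region, 1 January – 26 December 1999: 360 days → €146,000 × 4.4% × 360/365 = €6,336.0000
Ironwick, 27 December – 31 December 1999: 5 days → €146,000 × 0.7% × 5/365 = €14.0000
Total = €6,350.0000

€6,350.00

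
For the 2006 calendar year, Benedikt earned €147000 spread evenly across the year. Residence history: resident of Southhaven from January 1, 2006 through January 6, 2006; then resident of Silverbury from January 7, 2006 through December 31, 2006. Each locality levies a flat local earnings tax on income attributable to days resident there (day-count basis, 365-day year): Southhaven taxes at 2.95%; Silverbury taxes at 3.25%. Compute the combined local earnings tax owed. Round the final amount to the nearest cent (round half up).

Southhaven, January 1 – January 6, 2006: 6 days → €147000 × 2.95% × 6/365 = €71.2849
Silverbury, January 7 – December 31, 2006: 359 days → €147000 × 3.25% × 359/365 = €4698.9658
Total = €4770.2507

€4770.25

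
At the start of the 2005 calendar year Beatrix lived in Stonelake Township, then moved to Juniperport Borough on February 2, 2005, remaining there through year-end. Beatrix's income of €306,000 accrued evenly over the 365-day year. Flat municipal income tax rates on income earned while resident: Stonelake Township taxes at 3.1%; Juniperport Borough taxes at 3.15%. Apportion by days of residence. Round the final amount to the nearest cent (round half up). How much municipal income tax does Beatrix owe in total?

Stonelake Township, January 1 – February 1, 2005: 32 days → €306,000 × 3.1% × 32/365 = €831.6493
Juniperport Borough, February 2 – December 31, 2005: 333 days → €306,000 × 3.15% × 333/365 = €8,793.9370
Total = €9,625.5863

€9,625.59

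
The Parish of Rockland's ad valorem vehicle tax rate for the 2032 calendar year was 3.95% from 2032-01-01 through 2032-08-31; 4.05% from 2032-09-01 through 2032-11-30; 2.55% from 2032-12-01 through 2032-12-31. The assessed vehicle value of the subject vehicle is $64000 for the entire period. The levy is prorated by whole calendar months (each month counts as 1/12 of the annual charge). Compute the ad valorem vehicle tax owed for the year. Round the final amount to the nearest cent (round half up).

2032-01-01 to 2032-08-31: 8 months at 3.95% → $64000 × 3.95% × 8/12 = $1685.3333
2032-09-01 to 2032-11-30: 3 months at 4.05% → $64000 × 4.05% × 3/12 = $648.0000
2032-12-01 to 2032-12-31: 1 month at 2.55% → $64000 × 2.55% × 1/12 = $136.0000
Total = $2469.3333

$2469.33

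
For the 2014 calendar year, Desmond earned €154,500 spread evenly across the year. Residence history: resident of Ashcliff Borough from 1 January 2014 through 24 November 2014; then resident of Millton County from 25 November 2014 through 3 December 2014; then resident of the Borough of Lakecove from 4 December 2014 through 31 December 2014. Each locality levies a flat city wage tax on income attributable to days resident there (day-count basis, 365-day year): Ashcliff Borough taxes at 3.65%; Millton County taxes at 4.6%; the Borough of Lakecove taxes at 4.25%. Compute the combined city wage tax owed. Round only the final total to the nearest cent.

Ashcliff Borough, 1 January – 24 November 2014: 328 days → €154,500 × 3.65% × 328/365 = €5,067.6000
Millton County, 25 November – 3 December 2014: 9 days → €154,500 × 4.6% × 9/365 = €175.2411
The Borough of Lakecove, 4 December – 31 December 2014: 28 days → €154,500 × 4.25% × 28/365 = €503.7123
Total = €5,746.5534

€5,746.55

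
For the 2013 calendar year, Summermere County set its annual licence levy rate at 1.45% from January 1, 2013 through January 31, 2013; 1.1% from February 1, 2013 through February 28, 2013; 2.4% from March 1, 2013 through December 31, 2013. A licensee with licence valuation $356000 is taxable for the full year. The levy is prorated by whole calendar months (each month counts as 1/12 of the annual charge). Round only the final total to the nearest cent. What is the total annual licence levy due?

January 1 – January 31, 2013: 1 month at 1.45% → $356000 × 1.45% × 1/12 = $430.1667
February 1 – February 28, 2013: 1 month at 1.1% → $356000 × 1.1% × 1/12 = $326.3333
March 1 – December 31, 2013: 10 months at 2.4% → $356000 × 2.4% × 10/12 = $7120.0000
Total = $7876.5000

$7876.50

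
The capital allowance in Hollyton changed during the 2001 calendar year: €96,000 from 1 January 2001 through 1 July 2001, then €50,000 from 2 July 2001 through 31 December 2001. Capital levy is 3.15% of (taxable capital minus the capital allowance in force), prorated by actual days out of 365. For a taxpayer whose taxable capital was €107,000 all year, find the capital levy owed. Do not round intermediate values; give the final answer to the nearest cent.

€1,072.98

1 January – 1 July 2001: 182 days, exemption €96,000 → (€107,000 − €96,000) × 3.15% × 182/365 = €172.7753
2 July – 31 December 2001: 183 days, exemption €50,000 → (€107,000 − €50,000) × 3.15% × 183/365 = €900.2096
Total = €1,072.9849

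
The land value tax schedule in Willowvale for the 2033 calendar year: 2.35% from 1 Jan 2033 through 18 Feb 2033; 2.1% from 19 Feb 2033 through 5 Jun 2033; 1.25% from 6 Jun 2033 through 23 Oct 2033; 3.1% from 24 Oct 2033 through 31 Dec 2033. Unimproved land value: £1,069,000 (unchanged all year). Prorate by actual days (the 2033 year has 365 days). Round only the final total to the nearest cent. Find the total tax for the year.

1 Jan – 18 Feb 2033: 49 days at 2.35% → £1,069,000 × 2.35% × 49/365 = £3,372.4753
19 Feb – 5 Jun 2033: 107 days at 2.1% → £1,069,000 × 2.1% × 107/365 = £6,580.9397
6 Jun – 23 Oct 2033: 140 days at 1.25% → £1,069,000 × 1.25% × 140/365 = £5,125.3425
24 Oct – 31 Dec 2033: 69 days at 3.1% → £1,069,000 × 3.1% × 69/365 = £6,264.6329
Total = £21,343.3904

£21,343.39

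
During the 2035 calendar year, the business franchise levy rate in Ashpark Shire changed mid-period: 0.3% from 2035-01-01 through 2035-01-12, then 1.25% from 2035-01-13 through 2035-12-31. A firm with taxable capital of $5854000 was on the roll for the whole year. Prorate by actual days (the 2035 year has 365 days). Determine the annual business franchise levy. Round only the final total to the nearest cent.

$71346.63

2035-01-01 to 2035-01-12: 12 days at 0.3% → $5854000 × 0.3% × 12/365 = $577.3808
2035-01-13 to 2035-12-31: 353 days at 1.25% → $5854000 × 1.25% × 353/365 = $70769.2466
Total = $71346.6274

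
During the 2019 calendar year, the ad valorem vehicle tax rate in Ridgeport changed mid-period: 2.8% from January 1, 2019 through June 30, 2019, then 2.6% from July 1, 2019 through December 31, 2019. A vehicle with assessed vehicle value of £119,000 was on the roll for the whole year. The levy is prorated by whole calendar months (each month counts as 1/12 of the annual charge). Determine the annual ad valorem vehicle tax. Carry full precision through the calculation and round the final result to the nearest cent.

January 1 – June 30, 2019: 6 months at 2.8% → £119,000 × 2.8% × 6/12 = £1,666.0000
July 1 – December 31, 2019: 6 months at 2.6% → £119,000 × 2.6% × 6/12 = £1,547.0000
Total = £3,213.0000

£3,213.00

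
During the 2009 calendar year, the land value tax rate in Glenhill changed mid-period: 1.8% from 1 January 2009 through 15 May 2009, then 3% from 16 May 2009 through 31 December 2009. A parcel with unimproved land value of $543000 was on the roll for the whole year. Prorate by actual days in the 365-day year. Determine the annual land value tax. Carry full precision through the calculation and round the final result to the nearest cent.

$13879.97

1 January – 15 May 2009: 135 days at 1.8% → $543000 × 1.8% × 135/365 = $3615.0411
16 May – 31 December 2009: 230 days at 3% → $543000 × 3% × 230/365 = $10264.9315
Total = $13879.9726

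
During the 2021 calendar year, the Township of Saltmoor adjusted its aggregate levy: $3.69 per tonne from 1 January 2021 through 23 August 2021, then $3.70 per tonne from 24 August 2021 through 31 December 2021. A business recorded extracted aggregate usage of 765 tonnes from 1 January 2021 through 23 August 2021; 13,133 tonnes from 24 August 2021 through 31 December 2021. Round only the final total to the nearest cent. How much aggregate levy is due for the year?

$51,414.95

1 January – 23 August 2021: 765 tonnes at $3.69/tonne → $2,822.85
24 August – 31 December 2021: 13,133 tonnes at $3.70/tonne → $48,592.10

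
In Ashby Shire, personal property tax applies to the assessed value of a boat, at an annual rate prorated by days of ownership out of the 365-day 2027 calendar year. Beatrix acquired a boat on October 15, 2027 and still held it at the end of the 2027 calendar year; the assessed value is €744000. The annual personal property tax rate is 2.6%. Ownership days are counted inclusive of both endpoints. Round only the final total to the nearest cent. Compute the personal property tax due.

€4133.79

Days held (October 15 – December 31, 2027): 78 out of 365
Tax = €744000 × 2.6% × 78/365 = €4133.7863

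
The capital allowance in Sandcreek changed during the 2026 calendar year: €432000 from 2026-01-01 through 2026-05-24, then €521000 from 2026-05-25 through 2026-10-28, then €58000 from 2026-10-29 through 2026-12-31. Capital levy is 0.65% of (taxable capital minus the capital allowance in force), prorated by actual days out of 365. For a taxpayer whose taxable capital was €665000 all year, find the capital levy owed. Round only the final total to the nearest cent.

2026-01-01 to 2026-05-24: 144 days, exemption €432000 → (€665000 − €432000) × 0.65% × 144/365 = €597.5014
2026-05-25 to 2026-10-28: 157 days, exemption €521000 → (€665000 − €521000) × 0.65% × 157/365 = €402.6082
2026-10-29 to 2026-12-31: 64 days, exemption €58000 → (€665000 − €58000) × 0.65% × 64/365 = €691.8137
Total = €1691.9233

€1691.92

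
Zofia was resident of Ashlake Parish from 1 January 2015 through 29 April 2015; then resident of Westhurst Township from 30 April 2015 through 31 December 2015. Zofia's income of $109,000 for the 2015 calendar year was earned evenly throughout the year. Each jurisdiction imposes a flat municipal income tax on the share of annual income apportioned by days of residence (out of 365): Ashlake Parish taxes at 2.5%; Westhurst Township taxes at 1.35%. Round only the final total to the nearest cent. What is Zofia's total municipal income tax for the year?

$1,880.18

Ashlake Parish, 1 January – 29 April 2015: 119 days → $109,000 × 2.5% × 119/365 = $888.4247
Westhurst Township, 30 April – 31 December 2015: 246 days → $109,000 × 1.35% × 246/365 = $991.7507
Total = $1,880.1753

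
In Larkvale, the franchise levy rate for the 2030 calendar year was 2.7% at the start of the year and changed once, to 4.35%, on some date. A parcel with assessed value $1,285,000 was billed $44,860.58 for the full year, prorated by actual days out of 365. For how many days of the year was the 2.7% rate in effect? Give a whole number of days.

Let d = days at the first rate; then 365 − d days at the second rate.
$1,285,000 × [2.7%·d + 4.35%·(365−d)] / 365 = $44,860.58
Solving gives d = 190, so the new rate took effect on July 10, 2030.

190 days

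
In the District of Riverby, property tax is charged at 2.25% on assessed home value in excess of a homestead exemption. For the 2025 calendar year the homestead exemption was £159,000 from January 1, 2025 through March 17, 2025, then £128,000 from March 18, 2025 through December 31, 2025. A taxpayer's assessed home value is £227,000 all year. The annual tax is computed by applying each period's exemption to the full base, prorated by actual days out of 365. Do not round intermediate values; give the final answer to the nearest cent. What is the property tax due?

January 1 – March 17, 2025: 76 days, exemption £159,000 → (£227,000 − £159,000) × 2.25% × 76/365 = £318.5753
March 18 – December 31, 2025: 289 days, exemption £128,000 → (£227,000 − £128,000) × 2.25% × 289/365 = £1,763.6918
Total = £2,082.2671

£2,082.27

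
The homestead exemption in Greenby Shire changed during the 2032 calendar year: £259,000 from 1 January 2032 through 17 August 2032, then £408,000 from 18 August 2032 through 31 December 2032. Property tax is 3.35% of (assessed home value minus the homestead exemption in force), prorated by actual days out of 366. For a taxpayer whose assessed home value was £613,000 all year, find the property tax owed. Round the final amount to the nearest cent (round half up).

1 January – 17 August 2032: 230 days, exemption £259,000 → (£613,000 − £259,000) × 3.35% × 230/366 = £7,452.3770
18 August – 31 December 2032: 136 days, exemption £408,000 → (£613,000 − £408,000) × 3.35% × 136/366 = £2,551.8579
Total = £10,004.2350

£10,004.23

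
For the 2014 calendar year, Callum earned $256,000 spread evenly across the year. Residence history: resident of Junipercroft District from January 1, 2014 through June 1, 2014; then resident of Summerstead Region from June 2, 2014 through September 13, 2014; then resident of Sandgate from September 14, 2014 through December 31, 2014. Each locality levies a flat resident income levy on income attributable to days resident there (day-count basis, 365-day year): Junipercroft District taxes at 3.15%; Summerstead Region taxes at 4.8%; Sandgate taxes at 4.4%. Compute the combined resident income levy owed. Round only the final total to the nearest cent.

$10,223.17

Junipercroft District, January 1 – June 1, 2014: 152 days → $256,000 × 3.15% × 152/365 = $3,358.1589
Summerstead Region, June 2 – September 13, 2014: 104 days → $256,000 × 4.8% × 104/365 = $3,501.2384
Sandgate, September 14 – December 31, 2014: 109 days → $256,000 × 4.4% × 109/365 = $3,363.7699
Total = $10,223.1671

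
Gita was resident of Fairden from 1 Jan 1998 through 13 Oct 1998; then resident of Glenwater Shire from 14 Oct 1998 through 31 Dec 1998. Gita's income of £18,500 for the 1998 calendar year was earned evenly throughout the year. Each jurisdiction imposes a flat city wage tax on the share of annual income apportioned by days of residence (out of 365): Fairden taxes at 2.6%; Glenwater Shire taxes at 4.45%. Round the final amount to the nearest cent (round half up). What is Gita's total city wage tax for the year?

£555.08

Fairden, 1 Jan – 13 Oct 1998: 286 days → £18,500 × 2.6% × 286/365 = £376.8932
Glenwater Shire, 14 Oct – 31 Dec 1998: 79 days → £18,500 × 4.45% × 79/365 = £178.1829
Total = £555.0760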